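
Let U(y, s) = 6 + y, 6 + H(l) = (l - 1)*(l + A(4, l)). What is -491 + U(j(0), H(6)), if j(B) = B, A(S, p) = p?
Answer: -485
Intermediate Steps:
H(l) = -6 + 2*l*(-1 + l) (H(l) = -6 + (l - 1)*(l + l) = -6 + (-1 + l)*(2*l) = -6 + 2*l*(-1 + l))
-491 + U(j(0), H(6)) = -491 + (6 + 0) = -491 + 6 = -485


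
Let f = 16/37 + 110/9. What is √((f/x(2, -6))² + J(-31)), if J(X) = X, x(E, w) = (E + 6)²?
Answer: I*√3515620967/10656 ≈ 5.5643*I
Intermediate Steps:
x(E, w) = (6 + E)²
f = 4214/333 (f = 16*(1/37) + 110*(⅑) = 16/37 + 110/9 = 4214/333 ≈ 12.655)
√((f/x(2, -6))² + J(-31)) = √((4214/(333*((6 + 2)²)))² - 31) = √((4214/(333*(8²)))² - 31) = √(((4214/333)/64)² - 31) = √(((4214/333)*(1/64))² - 31) = √((2107/10656)² - 31) = √(4439449/113550336 - 31) = √(-3515620967/113550336) = I*√3515620967/10656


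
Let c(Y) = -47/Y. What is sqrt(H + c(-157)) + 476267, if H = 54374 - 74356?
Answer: 476267 + 7*I*sqrt(10051611)/157 ≈ 4.7627e+5 + 141.36*I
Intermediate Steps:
H = -19982
sqrt(H + c(-157)) + 476267 = sqrt(-19982 - 47/(-157)) + 476267 = sqrt(-19982 - 47*(-1/157)) + 476267 = sqrt(-19982 + 47/157) + 476267 = sqrt(-3137127/157) + 476267 = 7*I*sqrt(10051611)/157 + 476267 = 476267 + 7*I*sqrt(10051611)/157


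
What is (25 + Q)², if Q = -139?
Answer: 12996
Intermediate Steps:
(25 + Q)² = (25 - 139)² = (-114)² = 12996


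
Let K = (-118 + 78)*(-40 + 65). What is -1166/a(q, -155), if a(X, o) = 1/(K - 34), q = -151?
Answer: 1205644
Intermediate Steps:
K = -1000 (K = -40*25 = -1000)
a(X, o) = -1/1034 (a(X, o) = 1/(-1000 - 34) = 1/(-1034) = -1/1034)
-1166/a(q, -155) = -1166/(-1/1034) = -1166*(-1034) = 1205644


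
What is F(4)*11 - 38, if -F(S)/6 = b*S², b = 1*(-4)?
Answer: 4186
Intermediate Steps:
b = -4
F(S) = 24*S² (F(S) = -(-24)*S² = 24*S²)
F(4)*11 - 38 = (24*4²)*11 - 38 = (24*16)*11 - 38 = 384*11 - 38 = 4224 - 38 = 4186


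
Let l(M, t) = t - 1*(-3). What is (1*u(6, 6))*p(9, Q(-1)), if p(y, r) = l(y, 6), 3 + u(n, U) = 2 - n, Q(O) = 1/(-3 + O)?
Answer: -63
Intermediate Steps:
u(n, U) = -1 - n (u(n, U) = -3 + (2 - n) = -1 - n)
l(M, t) = 3 + t (l(M, t) = t + 3 = 3 + t)
p(y, r) = 9 (p(y, r) = 3 + 6 = 9)
(1*u(6, 6))*p(9, Q(-1)) = (1*(-1 - 1*6))*9 = (1*(-1 - 6))*9 = (1*(-7))*9 = -7*9 = -63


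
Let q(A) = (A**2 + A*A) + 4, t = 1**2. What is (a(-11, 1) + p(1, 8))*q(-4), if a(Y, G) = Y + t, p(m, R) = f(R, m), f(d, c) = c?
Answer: -324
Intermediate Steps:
t = 1
p(m, R) = m
q(A) = 4 + 2*A**2 (q(A) = (A**2 + A**2) + 4 = 2*A**2 + 4 = 4 + 2*A**2)
a(Y, G) = 1 + Y (a(Y, G) = Y + 1 = 1 + Y)
(a(-11, 1) + p(1, 8))*q(-4) = ((1 - 11) + 1)*(4 + 2*(-4)**2) = (-10 + 1)*(4 + 2*16) = -9*(4 + 32) = -9*36 = -324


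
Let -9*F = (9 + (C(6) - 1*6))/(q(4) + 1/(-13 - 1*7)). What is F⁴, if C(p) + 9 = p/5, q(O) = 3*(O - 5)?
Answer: 1048576/1121513121 ≈ 0.00093496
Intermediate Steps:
q(O) = -15 + 3*O (q(O) = 3*(-5 + O) = -15 + 3*O)
C(p) = -9 + p/5
F = -32/183 (F = -(9 + ((-9 + (⅕)*6) - 1*6))/(9*((-15 + 3*4) + 1/(-13 - 1*7))) = -(9 + ((-9 + 6/5) - 6))/(9*((-15 + 12) + 1/(-13 - 7))) = -(9 + (-39/5 - 6))/(9*(-3 + 1/(-20))) = -(9 - 69/5)/(9*(-3 - 1/20)) = -(-8)/(15*(-61/20)) = -(-8)*(-20)/(15*61) = -⅑*96/61 = -32/183 ≈ -0.17486)
F⁴ = (-32/183)⁴ = 1048576/1121513121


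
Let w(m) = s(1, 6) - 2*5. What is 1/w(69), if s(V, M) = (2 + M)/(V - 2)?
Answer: -1/18 ≈ -0.055556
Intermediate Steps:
s(V, M) = (2 + M)/(-2 + V)
w(m) = -18 (w(m) = (2 + 6)/(-2 + 1) - 2*5 = 8/(-1) - 10 = -1*8 - 10 = -8 - 10 = -18)
1/w(69) = 1/(-18) = -1/18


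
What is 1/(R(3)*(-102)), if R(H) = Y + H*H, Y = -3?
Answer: -1/612 ≈ -0.0016340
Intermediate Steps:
R(H) = -3 + H² (R(H) = -3 + H*H = -3 + H²)
1/(R(3)*(-102)) = 1/((-3 + 3²)*(-102)) = 1/((-3 + 9)*(-102)) = 1/(6*(-102)) = 1/(-612) = -1/612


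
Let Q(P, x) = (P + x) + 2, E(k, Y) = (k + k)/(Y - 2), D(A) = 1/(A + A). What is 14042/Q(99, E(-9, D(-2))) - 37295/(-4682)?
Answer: 69809799/510338 ≈ 136.79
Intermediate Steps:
D(A) = 1/(2*A)
E(k, Y) = 2*k/(-2 + Y) (E(k, Y) = (2*k)/(-2 + Y) = 2*k/(-2 + Y))
Q(P, x) = 2 + P + x
14042/Q(99, E(-9, D(-2))) - 37295/(-4682) = 14042/(2 + 99 + 2*(-9)/(-2 + (1/2)/(-2))) - 37295/(-4682) = 14042/(2 + 99 + 2*(-9)/(-2 + (1/2)*(-1/2))) - 37295*(-1/4682) = 14042/(2 + 99 + 2*(-9)/(-2 - 1/4)) + 37295/4682 = 14042/(2 + 99 + 2*(-9)/(-9/4)) + 37295/4682 = 14042/(2 + 99 + 2*(-9)*(-4/9)) + 37295/4682 = 14042/(2 + 99 + 8) + 37295/4682 = 14042/109 + 37295/4682 = 69809799/510338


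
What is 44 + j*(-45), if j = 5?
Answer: -181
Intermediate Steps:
44 + j*(-45) = 44 + 5*(-45) = 44 - 225 = -181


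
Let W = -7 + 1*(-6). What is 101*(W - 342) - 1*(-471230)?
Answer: 435375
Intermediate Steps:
W = -13 (W = -7 - 6 = -13)
101*(W - 342) - 1*(-471230) = 101*(-13 - 342) - 1*(-471230) = 101*(-355) + 471230 = -35855 + 471230 = 435375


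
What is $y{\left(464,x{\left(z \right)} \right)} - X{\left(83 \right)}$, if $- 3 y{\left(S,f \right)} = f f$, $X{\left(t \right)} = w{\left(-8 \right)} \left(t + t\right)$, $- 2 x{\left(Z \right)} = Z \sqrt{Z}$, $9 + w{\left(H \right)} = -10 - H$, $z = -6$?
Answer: $1844$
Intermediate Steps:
$w{\left(H \right)} = -19 - H$ ($w{\left(H \right)} = -9 - \left(10 + H\right) = -19 - H$)
$x{\left(Z \right)} = - \frac{Z^{\frac{3}{2}}}{2}$ ($x{\left(Z \right)} = - \frac{Z \sqrt{Z}}{2} = - \frac{Z^{\frac{3}{2}}}{2}$)
$X{\left(t \right)} = - 22 t$ ($X{\left(t \right)} = \left(-19 - -8\right) \left(t + t\right) = \left(-19 + 8\right) 2 t = - 11 \cdot 2 t = - 22 t$)
$y{\left(S,f \right)} = - \frac{f^{2}}{3}$ ($y{\left(S,f \right)} = - \frac{f f}{3} = - \frac{f^{2}}{3}$)
$y{\left(464,x{\left(z \right)} \right)} - X{\left(83 \right)} = - \frac{\left(- \frac{\left(-6\right)^{\frac{3}{2}}}{2}\right)^{2}}{3} - \left(-22\right) 83 = - \frac{\left(- \frac{\left(-6\right) i \sqrt{6}}{2}\right)^{2}}{3} - -1826 = - \frac{\left(3 i \sqrt{6}\right)^{2}}{3} + 1826 = \left(- \frac{1}{3}\right) \left(-54\right) + 1826 = 18 + 1826 = 1844$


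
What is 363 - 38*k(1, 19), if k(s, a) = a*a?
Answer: -13355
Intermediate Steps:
k(s, a) = a²
363 - 38*k(1, 19) = 363 - 38*19² = 363 - 38*361 = 363 - 13718 = -13355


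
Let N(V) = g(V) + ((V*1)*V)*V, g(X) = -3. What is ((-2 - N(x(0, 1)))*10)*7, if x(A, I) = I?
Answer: 0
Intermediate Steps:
N(V) = -3 + V**3 (N(V) = -3 + ((V*1)*V)*V = -3 + (V*V)*V = -3 + V**2*V = -3 + V**3)
((-2 - N(x(0, 1)))*10)*7 = ((-2 - (-3 + 1**3))*10)*7 = ((-2 - (-3 + 1))*10)*7 = ((-2 - 1*(-2))*10)*7 = ((-2 + 2)*10)*7 = (0*10)*7 = 0*7 = 0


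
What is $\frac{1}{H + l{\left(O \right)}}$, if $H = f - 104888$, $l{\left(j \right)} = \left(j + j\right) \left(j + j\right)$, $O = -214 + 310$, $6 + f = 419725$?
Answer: $\frac{1}{351695} \approx 2.8434 \cdot 10^{-6}$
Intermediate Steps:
$f = 419719$ ($f = -6 + 419725 = 419719$)
$O = 96$
$l{\left(j \right)} = 4 j^{2}$ ($l{\left(j \right)} = 2 j 2 j = 4 j^{2}$)
$H = 314831$ ($H = 419719 - 104888 = 314831$)
$\frac{1}{H + l{\left(O \right)}} = \frac{1}{314831 + 4 \cdot 96^{2}} = \frac{1}{314831 + 4 \cdot 9216} = \frac{1}{314831 + 36864} = \frac{1}{351695}$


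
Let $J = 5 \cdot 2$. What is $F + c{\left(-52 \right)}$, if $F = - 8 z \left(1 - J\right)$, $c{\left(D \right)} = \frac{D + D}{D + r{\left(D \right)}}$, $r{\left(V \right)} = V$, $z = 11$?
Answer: $793$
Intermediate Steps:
$J = 10$
$c{\left(D \right)} = 1$ ($c{\left(D \right)} = \frac{D + D}{D + D} = \frac{2 D}{2 D} = 2 D \frac{1}{2 D} = 1$)
$F = 792$ ($F = \left(-8\right) 11 \left(1 - 10\right) = - 88 \left(1 - 10\right) = \left(-88\right) \left(-9\right) = 792$)
$F + c{\left(-52 \right)} = 792 + 1 = 793$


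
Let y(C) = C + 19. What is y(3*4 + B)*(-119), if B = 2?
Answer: -3927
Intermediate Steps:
y(C) = 19 + C
y(3*4 + B)*(-119) = (19 + (3*4 + 2))*(-119) = (19 + (12 + 2))*(-119) = (19 + 14)*(-119) = 33*(-119) = -3927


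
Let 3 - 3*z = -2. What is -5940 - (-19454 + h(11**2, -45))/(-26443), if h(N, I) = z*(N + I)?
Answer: -471272242/79329 ≈ -5940.7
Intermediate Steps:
z = 5/3 (z = 1 - 1/3*(-2) = 1 + 2/3 = 5/3 ≈ 1.6667)
h(N, I) = 5*I/3 + 5*N/3 (h(N, I) = 5*(N + I)/3 = 5*(I + N)/3 = 5*I/3 + 5*N/3)
-5940 - (-19454 + h(11**2, -45))/(-26443) = -5940 - (-19454 + ((5/3)*(-45) + (5/3)*11**2))/(-26443) = -5940 - (-19454 + (-75 + (5/3)*121))*(-1)/26443 = -5940 - (-19454 + (-75 + 605/3))*(-1)/26443 = -5940 - (-19454 + 380/3)*(-1)/26443 = -5940 - (-57982)*(-1)/(3*26443) = -5940 - 1*57982/79329 = -5940 - 57982/79329 = -471272242/79329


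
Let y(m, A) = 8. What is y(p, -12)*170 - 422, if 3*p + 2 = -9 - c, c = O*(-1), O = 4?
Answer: 938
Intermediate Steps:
c = -4 (c = 4*(-1) = -4)
p = -7/3 (p = -2/3 + (-9 - 1*(-4))/3 = -2/3 + (-9 + 4)/3 = -2/3 + (1/3)*(-5) = -2/3 - 5/3 = -7/3 ≈ -2.3333)
y(p, -12)*170 - 422 = 8*170 - 422 = 1360 - 422 = 938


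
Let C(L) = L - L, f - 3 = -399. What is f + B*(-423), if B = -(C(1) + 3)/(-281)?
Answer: -112545/281 ≈ -400.52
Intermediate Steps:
f = -396 (f = 3 - 399 = -396)
C(L) = 0
B = 3/281 (B = -(0 + 3)/(-281) = -1*3*(-1/281) = -3*(-1/281) = 3/281 ≈ 0.010676)
f + B*(-423) = -396 + (3/281)*(-423) = -396 - 1269/281 = -112545/281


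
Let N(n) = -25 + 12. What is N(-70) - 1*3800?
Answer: -3813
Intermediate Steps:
N(n) = -13
N(-70) - 1*3800 = -13 - 1*3800 = -13 - 3800 = -3813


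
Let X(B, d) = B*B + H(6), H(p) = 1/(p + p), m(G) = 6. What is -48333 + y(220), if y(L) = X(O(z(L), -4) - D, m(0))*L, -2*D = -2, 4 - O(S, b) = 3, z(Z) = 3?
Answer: -144944/3 ≈ -48315.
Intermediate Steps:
O(S, b) = 1 (O(S, b) = 4 - 1*3 = 4 - 3 = 1)
D = 1 (D = -½*(-2) = 1)
H(p) = 1/(2*p)
X(B, d) = 1/12 + B² (X(B, d) = B*B + (½)/6 = B² + (½)*(⅙) = B² + 1/12 = 1/12 + B²)
y(L) = L/12 (y(L) = (1/12 + (1 - 1*1)²)*L = (1/12 + (1 - 1)²)*L = (1/12 + 0²)*L = (1/12 + 0)*L = L/12)
-48333 + y(220) = -48333 + (1/12)*220 = -48333 + 55/3 = -144944/3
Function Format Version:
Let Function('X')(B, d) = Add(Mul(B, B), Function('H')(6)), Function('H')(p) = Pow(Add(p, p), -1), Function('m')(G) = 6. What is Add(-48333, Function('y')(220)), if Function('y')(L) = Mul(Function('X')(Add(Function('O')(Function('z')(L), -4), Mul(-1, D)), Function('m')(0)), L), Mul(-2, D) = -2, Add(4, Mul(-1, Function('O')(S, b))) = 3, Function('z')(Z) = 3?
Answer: Rational(-144944, 3) ≈ -48315.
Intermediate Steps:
Function('O')(S, b) = 1 (Function('O')(S, b) = Add(4, Mul(-1, 3)) = Add(4, -3) = 1)
D = 1 (D = Mul(Rational(-1, 2), -2) = 1)
Function('H')(p) = Mul(Rational(1, 2), Pow(p, -1)) (Function('H')(p) = Pow(Mul(2, p), -1) = Mul(Rational(1, 2), Pow(p, -1)))
Function('X')(B, d) = Add(Rational(1, 12), Pow(B, 2)) (Function('X')(B, d) = Add(Mul(B, B), Mul(Rational(1, 2), Pow(6, -1))) = Add(Pow(B, 2), Mul(Rational(1, 2), Rational(1, 6))) = Add(Pow(B, 2), Rational(1, 12)) = Add(Rational(1, 12), Pow(B, 2)))
Function('y')(L) = Mul(Rational(1, 12), L) (Function('y')(L) = Mul(Add(Rational(1, 12), Pow(Add(1, Mul(-1, 1)), 2)), L) = Mul(Add(Rational(1, 12), Pow(Add(1, -1), 2)), L) = Mul(Add(Rational(1, 12), Pow(0, 2)), L) = Mul(Add(Rational(1, 12), 0), L) = Mul(Rational(1, 12), L))
Add(-48333, Function('y')(220)) = Add(-48333, Mul(Rational(1, 12), 220)) = Add(-48333, Rational(55, 3)) = Rational(-144944, 3)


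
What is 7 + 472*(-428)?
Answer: -202009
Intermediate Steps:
7 + 472*(-428) = 7 - 202016 = -202009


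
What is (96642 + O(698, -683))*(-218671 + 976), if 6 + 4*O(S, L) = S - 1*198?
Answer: -42130731045/2 ≈ -2.1065e+10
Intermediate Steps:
O(S, L) = -51 + S/4 (O(S, L) = -3/2 + (S - 1*198)/4 = -3/2 + (S - 198)/4 = -3/2 + (-198 + S)/4 = -3/2 + (-99/2 + S/4) = -51 + S/4)
(96642 + O(698, -683))*(-218671 + 976) = (96642 + (-51 + (¼)*698))*(-218671 + 976) = (96642 + (-51 + 349/2))*(-217695) = (96642 + 247/2)*(-217695) = (193531/2)*(-217695) = -42130731045/2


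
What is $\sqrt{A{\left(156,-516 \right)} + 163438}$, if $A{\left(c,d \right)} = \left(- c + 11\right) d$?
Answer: $\sqrt{238258} \approx 488.12$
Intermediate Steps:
$A{\left(c,d \right)} = d \left(11 - c\right)$ ($A{\left(c,d \right)} = \left(11 - c\right) d = d \left(11 - c\right)$)
$\sqrt{A{\left(156,-516 \right)} + 163438} = \sqrt{- 516 \left(11 - 156\right) + 163438} = \sqrt{\left(-516\right) \left(-145\right) + 163438} = \sqrt{74820 + 163438} = \sqrt{238258}$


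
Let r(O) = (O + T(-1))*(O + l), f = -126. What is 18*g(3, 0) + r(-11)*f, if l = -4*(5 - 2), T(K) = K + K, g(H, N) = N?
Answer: -37674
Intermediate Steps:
T(K) = 2*K
l = -12 (l = -4*3 = -12)
r(O) = (-12 + O)*(-2 + O) (r(O) = (O + 2*(-1))*(O - 12) = (O - 2)*(-12 + O) = (-2 + O)*(-12 + O) = (-12 + O)*(-2 + O))
18*g(3, 0) + r(-11)*f = 18*0 + (24 + (-11)**2 - 14*(-11))*(-126) = 0 + (24 + 121 + 154)*(-126) = 0 + 299*(-126) = 0 - 37674 = -37674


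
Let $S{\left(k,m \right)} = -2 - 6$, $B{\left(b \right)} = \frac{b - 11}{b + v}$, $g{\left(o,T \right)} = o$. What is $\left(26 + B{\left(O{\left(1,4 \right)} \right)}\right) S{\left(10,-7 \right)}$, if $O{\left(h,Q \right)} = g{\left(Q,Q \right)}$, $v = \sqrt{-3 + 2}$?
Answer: $- \frac{3312}{17} - \frac{56 i}{17} \approx -194.82 - 3.2941 i$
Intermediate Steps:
$v = i$ ($v = \sqrt{-1} = i \approx 1.0 i$)
$O{\left(h,Q \right)} = Q$
$B{\left(b \right)} = \frac{-11 + b}{i + b}$ ($B{\left(b \right)} = \frac{b - 11}{b + i} = \frac{-11 + b}{i + b}$)
$S{\left(k,m \right)} = -8$ ($S{\left(k,m \right)} = -2 - 6 = -8$)
$\left(26 + B{\left(O{\left(1,4 \right)} \right)}\right) S{\left(10,-7 \right)} = \left(26 + \frac{-11 + 4}{i + 4}\right) \left(-8\right) = \left(26 + \frac{1}{4 + i} \left(-7\right)\right) \left(-8\right) = \left(26 + \frac{4 - i}{17} \left(-7\right)\right) \left(-8\right) = \left(26 - \frac{7 \left(4 - i\right)}{17}\right) \left(-8\right) = -208 + \frac{56 \left(4 - i\right)}{17}$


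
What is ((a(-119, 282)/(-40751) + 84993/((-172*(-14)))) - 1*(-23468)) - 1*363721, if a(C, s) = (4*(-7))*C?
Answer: -33385029680937/98128408 ≈ -3.4022e+5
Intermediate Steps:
a(C, s) = -28*C
((a(-119, 282)/(-40751) + 84993/((-172*(-14)))) - 1*(-23468)) - 1*363721 = ((-28*(-119)/(-40751) + 84993/((-172*(-14)))) - 1*(-23468)) - 1*363721 = ((3332*(-1/40751) + 84993/2408) + 23468) - 363721 = ((-3332/40751 + 84993*(1/2408)) + 23468) - 363721 = ((-3332/40751 + 84993/2408) + 23468) - 363721 = (3455526287/98128408 + 23468) - 363721 = 2306333005231/98128408 - 363721 = -33385029680937/98128408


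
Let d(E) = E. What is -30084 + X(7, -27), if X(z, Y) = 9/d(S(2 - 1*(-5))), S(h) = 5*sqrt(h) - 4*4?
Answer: -270772/9 - 5*sqrt(7)/9 ≈ -30087.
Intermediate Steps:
S(h) = -16 + 5*sqrt(h) (S(h) = 5*sqrt(h) - 16 = -16 + 5*sqrt(h))
X(z, Y) = 9/(-16 + 5*sqrt(7)) (X(z, Y) = 9/(-16 + 5*sqrt(2 - 1*(-5))) = 9/(-16 + 5*sqrt(2 + 5)) = 9/(-16 + 5*sqrt(7)))
-30084 + X(7, -27) = -30084 + (-16/9 - 5*sqrt(7)/9) = -270772/9 - 5*sqrt(7)/9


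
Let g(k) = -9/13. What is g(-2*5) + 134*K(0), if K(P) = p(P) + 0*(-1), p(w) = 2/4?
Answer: 862/13 ≈ 66.308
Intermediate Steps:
p(w) = ½ (p(w) = 2*(¼) = ½)
g(k) = -9/13 (g(k) = -9*1/13 = -9/13)
K(P) = ½ (K(P) = ½ + 0*(-1) = ½ + 0 = ½)
g(-2*5) + 134*K(0) = -9/13 + 134*(½) = -9/13 + 67 = 862/13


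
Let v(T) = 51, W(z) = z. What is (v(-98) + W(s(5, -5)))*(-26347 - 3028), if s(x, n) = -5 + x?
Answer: -1498125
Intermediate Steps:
(v(-98) + W(s(5, -5)))*(-26347 - 3028) = (51 + (-5 + 5))*(-26347 - 3028) = (51 + 0)*(-29375) = 51*(-29375) = -1498125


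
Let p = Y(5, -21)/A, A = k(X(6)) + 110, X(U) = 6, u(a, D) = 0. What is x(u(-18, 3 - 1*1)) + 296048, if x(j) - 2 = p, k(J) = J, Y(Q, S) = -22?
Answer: 17170889/58 ≈ 2.9605e+5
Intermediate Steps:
A = 116 (A = 6 + 110 = 116)
p = -11/58 (p = -22/116 = -22*1/116 = -11/58 ≈ -0.18966)
x(j) = 105/58 (x(j) = 2 - 11/58 = 105/58)
x(u(-18, 3 - 1*1)) + 296048 = 105/58 + 296048 = 17170889/58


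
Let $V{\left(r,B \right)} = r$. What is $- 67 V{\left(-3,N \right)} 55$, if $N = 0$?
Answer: $11055$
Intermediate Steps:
$- 67 V{\left(-3,N \right)} 55 = \left(-67\right) \left(-3\right) 55 = 201 \cdot 55 = 11055$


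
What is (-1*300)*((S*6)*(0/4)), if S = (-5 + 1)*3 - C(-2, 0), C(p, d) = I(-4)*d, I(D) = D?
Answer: 0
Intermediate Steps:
C(p, d) = -4*d
S = -12 (S = (-5 + 1)*3 - (-4)*0 = -4*3 - 1*0 = -12 + 0 = -12)
(-1*300)*((S*6)*(0/4)) = (-1*300)*((-12*6)*(0/4)) = -(-21600)*0*(1/4) = -(-21600)*0 = -300*0 = 0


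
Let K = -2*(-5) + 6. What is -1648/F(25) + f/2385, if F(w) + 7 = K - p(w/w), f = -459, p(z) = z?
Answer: -54641/265 ≈ -206.19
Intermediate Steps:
K = 16 (K = 10 + 6 = 16)
F(w) = 8 (F(w) = -7 + (16 - w/w) = -7 + (16 - 1*1) = -7 + (16 - 1) = -7 + 15 = 8)
-1648/F(25) + f/2385 = -1648/8 - 459/2385 = -1648*⅛ - 459*1/2385 = -206 - 51/265 = -54641/265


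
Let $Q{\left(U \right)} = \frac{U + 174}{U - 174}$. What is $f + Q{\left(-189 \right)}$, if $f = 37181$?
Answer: $\frac{4498906}{121} \approx 37181.0$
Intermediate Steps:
$Q{\left(U \right)} = \frac{174 + U}{-174 + U}$
$f + Q{\left(-189 \right)} = 37181 + \frac{174 - 189}{-174 - 189} = 37181 + \frac{1}{-363} \left(-15\right) = 37181 - - \frac{5}{121} = 37181 + \frac{5}{121} = \frac{4498906}{121}$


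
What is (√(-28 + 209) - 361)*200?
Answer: -72200 + 200*√181 ≈ -69509.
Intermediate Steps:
(√(-28 + 209) - 361)*200 = (√181 - 361)*200 = (-361 + √181)*200 = -72200 + 200*√181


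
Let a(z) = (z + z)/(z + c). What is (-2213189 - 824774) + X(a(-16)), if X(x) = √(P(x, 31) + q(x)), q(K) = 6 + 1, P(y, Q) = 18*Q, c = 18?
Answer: -3037963 + √565 ≈ -3.0379e+6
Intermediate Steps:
a(z) = 2*z/(18 + z) (a(z) = (z + z)/(z + 18) = (2*z)/(18 + z) = 2*z/(18 + z))
q(K) = 7
X(x) = √565 (X(x) = √(18*31 + 7) = √(558 + 7) = √565)
(-2213189 - 824774) + X(a(-16)) = (-2213189 - 824774) + √565 = -3037963 + √565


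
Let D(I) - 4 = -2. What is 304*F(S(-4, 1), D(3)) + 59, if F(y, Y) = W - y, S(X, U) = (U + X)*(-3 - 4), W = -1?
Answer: -6629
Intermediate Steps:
D(I) = 2 (D(I) = 4 - 2 = 2)
S(X, U) = -7*U - 7*X (S(X, U) = (U + X)*(-7) = -7*U - 7*X)
F(y, Y) = -1 - y
304*F(S(-4, 1), D(3)) + 59 = 304*(-1 - (-7*1 - 7*(-4))) + 59 = 304*(-1 - (-7 + 28)) + 59 = 304*(-1 - 1*21) + 59 = 304*(-1 - 21) + 59 = 304*(-22) + 59 = -6688 + 59 = -6629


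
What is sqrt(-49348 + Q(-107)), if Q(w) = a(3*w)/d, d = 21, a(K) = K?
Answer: I*sqrt(2418801)/7 ≈ 222.18*I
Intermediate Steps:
Q(w) = w/7 (Q(w) = (3*w)/21 = (3*w)*(1/21) = w/7)
sqrt(-49348 + Q(-107)) = sqrt(-49348 + (1/7)*(-107)) = sqrt(-49348 - 107/7) = sqrt(-345543/7) = I*sqrt(2418801)/7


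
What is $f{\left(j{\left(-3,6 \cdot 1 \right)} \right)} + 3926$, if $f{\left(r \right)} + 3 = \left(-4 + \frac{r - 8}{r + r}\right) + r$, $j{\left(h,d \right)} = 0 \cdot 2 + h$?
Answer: $\frac{23507}{6} \approx 3917.8$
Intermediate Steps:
$j{\left(h,d \right)} = h$ ($j{\left(h,d \right)} = 0 + h = h$)
$f{\left(r \right)} = -7 + r + \frac{-8 + r}{2 r}$ ($f{\left(r \right)} = -3 + \left(\left(-4 + \frac{r - 8}{r + r}\right) + r\right) = -3 - \left(4 - r - \frac{-8 + r}{2 r}\right) = -3 + \left(-4 + r + \frac{-8 + r}{2 r}\right) = -7 + r + \frac{-8 + r}{2 r}$)
$f{\left(j{\left(-3,6 \cdot 1 \right)} \right)} + 3926 = \left(- \frac{13}{2} - 3 - \frac{4}{-3}\right) + 3926 = \left(- \frac{13}{2} - 3 - - \frac{4}{3}\right) + 3926 = \left(- \frac{13}{2} - 3 + \frac{4}{3}\right) + 3926 = - \frac{49}{6} + 3926 = \frac{23507}{6}$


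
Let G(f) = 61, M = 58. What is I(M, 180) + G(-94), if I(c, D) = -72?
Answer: -11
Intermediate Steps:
I(M, 180) + G(-94) = -72 + 61 = -11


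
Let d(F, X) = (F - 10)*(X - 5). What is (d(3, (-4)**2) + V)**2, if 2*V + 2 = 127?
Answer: 841/4 ≈ 210.25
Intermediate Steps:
V = 125/2 (V = -1 + (1/2)*127 = -1 + 127/2 = 125/2 ≈ 62.500)
d(F, X) = (-10 + F)*(-5 + X)
(d(3, (-4)**2) + V)**2 = ((50 - 10*(-4)**2 - 5*3 + 3*(-4)**2) + 125/2)**2 = ((50 - 10*16 - 15 + 3*16) + 125/2)**2 = ((50 - 160 - 15 + 48) + 125/2)**2 = (-77 + 125/2)**2 = (-29/2)**2 = 841/4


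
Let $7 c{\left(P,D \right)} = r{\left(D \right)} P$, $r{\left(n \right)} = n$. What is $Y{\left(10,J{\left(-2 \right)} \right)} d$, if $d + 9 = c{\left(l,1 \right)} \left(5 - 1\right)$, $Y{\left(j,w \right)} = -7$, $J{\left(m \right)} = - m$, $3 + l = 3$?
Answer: $63$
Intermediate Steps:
$l = 0$ ($l = -3 + 3 = 0$)
$c{\left(P,D \right)} = \frac{D P}{7}$
$d = -9$ ($d = -9 + \frac{1}{7} \cdot 1 \cdot 0 \left(5 - 1\right) = -9 + 0 \cdot 4 = -9 + 0 = -9$)
$Y{\left(10,J{\left(-2 \right)} \right)} d = \left(-7\right) \left(-9\right) = 63$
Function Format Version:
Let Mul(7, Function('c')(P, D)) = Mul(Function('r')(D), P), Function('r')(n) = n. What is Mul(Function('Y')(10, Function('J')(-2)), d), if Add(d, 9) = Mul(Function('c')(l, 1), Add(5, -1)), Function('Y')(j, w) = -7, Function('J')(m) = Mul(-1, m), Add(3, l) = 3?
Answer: 63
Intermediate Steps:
l = 0 (l = Add(-3, 3) = 0)
Function('c')(P, D) = Mul(Rational(1, 7), D, P) (Function('c')(P, D) = Mul(Rational(1, 7), Mul(D, P)) = Mul(Rational(1, 7), D, P))
d = -9 (d = Add(-9, Mul(Mul(Rational(1, 7), 1, 0), Add(5, -1))) = Add(-9, Mul(0, 4)) = Add(-9, 0) = -9)
Mul(Function('Y')(10, Function('J')(-2)), d) = Mul(-7, -9) = 63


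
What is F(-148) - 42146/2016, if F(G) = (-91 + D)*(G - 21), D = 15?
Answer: 12925679/1008 ≈ 12823.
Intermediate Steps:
F(G) = 1596 - 76*G (F(G) = (-91 + 15)*(G - 21) = -76*(-21 + G) = 1596 - 76*G)
F(-148) - 42146/2016 = (1596 - 76*(-148)) - 42146/2016 = (1596 + 11248) - 42146*1/2016 = 12844 - 21073/1008 = 12925679/1008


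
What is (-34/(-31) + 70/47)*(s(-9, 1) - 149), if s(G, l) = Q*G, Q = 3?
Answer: -663168/1457 ≈ -455.16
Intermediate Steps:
s(G, l) = 3*G
(-34/(-31) + 70/47)*(s(-9, 1) - 149) = (-34/(-31) + 70/47)*(3*(-9) - 149) = (-34*(-1/31) + 70*(1/47))*(-27 - 149) = (34/31 + 70/47)*(-176) = (3768/1457)*(-176) = -663168/1457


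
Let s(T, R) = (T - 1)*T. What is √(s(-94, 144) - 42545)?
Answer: 9*I*√415 ≈ 183.34*I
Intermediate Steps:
s(T, R) = T*(-1 + T) (s(T, R) = (-1 + T)*T = T*(-1 + T))
√(s(-94, 144) - 42545) = √(-94*(-1 - 94) - 42545) = √(-94*(-95) - 42545) = √(8930 - 42545) = √(-33615) = 9*I*√415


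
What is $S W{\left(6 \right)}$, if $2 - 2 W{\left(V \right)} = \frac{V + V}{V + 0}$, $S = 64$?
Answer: $0$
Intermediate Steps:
$W{\left(V \right)} = 0$ ($W{\left(V \right)} = 1 - \frac{\left(V + V\right) \frac{1}{V + 0}}{2} = 1 - \frac{2 V \frac{1}{V}}{2} = 1 - 1 = 0$)
$S W{\left(6 \right)} = 64 \cdot 0 = 0$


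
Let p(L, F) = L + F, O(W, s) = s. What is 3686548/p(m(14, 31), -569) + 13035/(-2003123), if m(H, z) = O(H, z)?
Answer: -3692308051117/538840087 ≈ -6852.3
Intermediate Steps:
m(H, z) = z
p(L, F) = F + L
3686548/p(m(14, 31), -569) + 13035/(-2003123) = 3686548/(-569 + 31) + 13035/(-2003123) = 3686548/(-538) + 13035*(-1/2003123) = 3686548*(-1/538) - 13035/2003123 = -1843274/269 - 13035/2003123 = -3692308051117/538840087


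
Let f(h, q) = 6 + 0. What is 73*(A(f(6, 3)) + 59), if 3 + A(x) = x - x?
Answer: 4088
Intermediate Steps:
f(h, q) = 6
A(x) = -3 (A(x) = -3 + (x - x) = -3 + 0 = -3)
73*(A(f(6, 3)) + 59) = 73*(-3 + 59) = 73*56 = 4088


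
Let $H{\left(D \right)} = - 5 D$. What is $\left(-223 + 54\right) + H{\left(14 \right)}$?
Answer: $-239$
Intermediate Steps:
$H{\left(D \right)} = - 5 D$
$\left(-223 + 54\right) + H{\left(14 \right)} = \left(-223 + 54\right) - 70 = -169 - 70 = -239$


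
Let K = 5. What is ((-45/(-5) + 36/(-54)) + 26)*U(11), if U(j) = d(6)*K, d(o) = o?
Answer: 1030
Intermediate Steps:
U(j) = 30 (U(j) = 6*5 = 30)
((-45/(-5) + 36/(-54)) + 26)*U(11) = ((-45/(-5) + 36/(-54)) + 26)*30 = ((-45*(-1/5) + 36*(-1/54)) + 26)*30 = ((9 - 2/3) + 26)*30 = (25/3 + 26)*30 = (103/3)*30 = 1030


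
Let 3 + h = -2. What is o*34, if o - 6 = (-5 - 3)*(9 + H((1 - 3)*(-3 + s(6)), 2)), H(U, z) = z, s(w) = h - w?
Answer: -2788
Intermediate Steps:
h = -5 (h = -3 - 2 = -5)
s(w) = -5 - w
o = -82 (o = 6 + (-5 - 3)*(9 + 2) = 6 - 8*11 = 6 - 88 = -82)
o*34 = -82*34 = -2788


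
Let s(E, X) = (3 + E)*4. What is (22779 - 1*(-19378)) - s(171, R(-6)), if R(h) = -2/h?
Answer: 41461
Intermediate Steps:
s(E, X) = 12 + 4*E
(22779 - 1*(-19378)) - s(171, R(-6)) = (22779 - 1*(-19378)) - (12 + 4*171) = (22779 + 19378) - (12 + 684) = 42157 - 1*696 = 42157 - 696 = 41461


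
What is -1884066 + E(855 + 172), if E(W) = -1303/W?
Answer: -1934937085/1027 ≈ -1.8841e+6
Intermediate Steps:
-1884066 + E(855 + 172) = -1884066 - 1303/(855 + 172) = -1884066 - 1303/1027 = -1934937085/1027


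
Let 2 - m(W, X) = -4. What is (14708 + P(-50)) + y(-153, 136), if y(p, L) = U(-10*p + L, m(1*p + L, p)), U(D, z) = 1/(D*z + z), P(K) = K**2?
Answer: 172114417/10002 ≈ 17208.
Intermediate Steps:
m(W, X) = 6 (m(W, X) = 2 - 1*(-4) = 2 + 4 = 6)
U(D, z) = 1/(z + D*z)
y(p, L) = 1/(6*(1 + L - 10*p)) (y(p, L) = 1/(6*(1 + (-10*p + L))) = 1/(6*(1 + (L - 10*p))) = 1/(6*(1 + L - 10*p)))
(14708 + P(-50)) + y(-153, 136) = (14708 + (-50)**2) + 1/(6*(1 + 136 - 10*(-153))) = (14708 + 2500) + 1/(6*(1 + 136 + 1530)) = 17208 + (1/6)/1667 = 17208 + (1/6)*(1/1667) = 17208 + 1/10002 = 172114417/10002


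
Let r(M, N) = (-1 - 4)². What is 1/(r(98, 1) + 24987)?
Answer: 1/25012 ≈ 3.9981e-5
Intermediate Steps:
r(M, N) = 25 (r(M, N) = (-5)² = 25)
1/(r(98, 1) + 24987) = 1/(25 + 24987) = 1/25012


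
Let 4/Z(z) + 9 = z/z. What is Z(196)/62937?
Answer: -1/125874 ≈ -7.9445e-6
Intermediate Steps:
Z(z) = -½ (Z(z) = 4/(-9 + z/z) = 4/(-9 + 1) = 4/(-8) = 4*(-⅛) = -½)
Z(196)/62937 = -½/62937 = -½*1/62937 = -1/125874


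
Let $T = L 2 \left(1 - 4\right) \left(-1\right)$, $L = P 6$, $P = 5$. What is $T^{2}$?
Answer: $32400$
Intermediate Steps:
$L = 30$ ($L = 5 \cdot 6 = 30$)
$T = 180$ ($T = 30 \cdot 2 \left(1 - 4\right) \left(-1\right) = 30 \cdot 2 \left(-3\right) \left(-1\right) = 30 \left(-6\right) \left(-1\right) = \left(-180\right) \left(-1\right) = 180$)
$T^{2} = 180^{2} = 32400$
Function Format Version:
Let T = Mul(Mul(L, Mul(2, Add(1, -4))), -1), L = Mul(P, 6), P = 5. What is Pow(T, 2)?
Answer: 32400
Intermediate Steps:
L = 30 (L = Mul(5, 6) = 30)
T = 180 (T = Mul(Mul(30, Mul(2, Add(1, -4))), -1) = Mul(Mul(30, Mul(2, -3)), -1) = Mul(Mul(30, -6), -1) = Mul(-180, -1) = 180)
Pow(T, 2) = Pow(180, 2) = 32400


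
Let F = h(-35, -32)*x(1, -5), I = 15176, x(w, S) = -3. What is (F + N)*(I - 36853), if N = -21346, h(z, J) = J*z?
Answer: 535551962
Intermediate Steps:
F = -3360 (F = -32*(-35)*(-3) = 1120*(-3) = -3360)
(F + N)*(I - 36853) = (-3360 - 21346)*(15176 - 36853) = -24706*(-21677) = 535551962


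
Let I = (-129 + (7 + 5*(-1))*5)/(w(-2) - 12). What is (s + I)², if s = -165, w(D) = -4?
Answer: 6355441/256 ≈ 24826.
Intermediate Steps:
I = 119/16 (I = (-129 + (7 + 5*(-1))*5)/(-4 - 12) = (-129 + (7 - 5)*5)/(-16) = (-129 + 2*5)*(-1/16) = (-129 + 10)*(-1/16) = -119*(-1/16) = 119/16 ≈ 7.4375)
(s + I)² = (-165 + 119/16)² = (-2521/16)² = 6355441/256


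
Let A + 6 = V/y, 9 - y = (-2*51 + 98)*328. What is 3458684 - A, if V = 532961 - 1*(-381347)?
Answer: 4568015182/1321 ≈ 3.4580e+6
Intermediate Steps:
y = 1321 (y = 9 - (-2*51 + 98)*328 = 9 - (-102 + 98)*328 = 9 - (-4)*328 = 9 - 1*(-1312) = 9 + 1312 = 1321)
V = 914308 (V = 532961 + 381347 = 914308)
A = 906382/1321 (A = -6 + 914308/1321 = 906382/1321 ≈ 686.13)
3458684 - A = 3458684 - 1*906382/1321 = 3458684 - 906382/1321 = 4568015182/1321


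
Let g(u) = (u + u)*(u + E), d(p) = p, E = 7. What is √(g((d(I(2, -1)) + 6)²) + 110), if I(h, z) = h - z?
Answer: √14366 ≈ 119.86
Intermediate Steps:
g(u) = 2*u*(7 + u) (g(u) = (u + u)*(u + 7) = (2*u)*(7 + u) = 2*u*(7 + u))
√(g((d(I(2, -1)) + 6)²) + 110) = √(2*((2 - 1*(-1)) + 6)²*(7 + ((2 - 1*(-1)) + 6)²) + 110) = √(2*((2 + 1) + 6)²*(7 + ((2 + 1) + 6)²) + 110) = √(2*(3 + 6)²*(7 + (3 + 6)²) + 110) = √(2*9²*(7 + 9²) + 110) = √(2*81*(7 + 81) + 110) = √(2*81*88 + 110) = √(14256 + 110) = √14366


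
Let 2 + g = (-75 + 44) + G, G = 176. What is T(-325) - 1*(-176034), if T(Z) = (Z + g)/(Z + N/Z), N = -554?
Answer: 18496127564/105071 ≈ 1.7603e+5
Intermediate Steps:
g = 143 (g = -2 + ((-75 + 44) + 176) = -2 + (-31 + 176) = -2 + 145 = 143)
T(Z) = (143 + Z)/(Z - 554/Z) (T(Z) = (Z + 143)/(Z - 554/Z) = (143 + Z)/(Z - 554/Z))
T(-325) - 1*(-176034) = -325*(143 - 325)/(-554 + (-325)²) - 1*(-176034) = -325*(-182)/(-554 + 105625) + 176034 = -325*(-182)/105071 + 176034 = -325*1/105071*(-182) + 176034 = 59150/105071 + 176034 = 18496127564/105071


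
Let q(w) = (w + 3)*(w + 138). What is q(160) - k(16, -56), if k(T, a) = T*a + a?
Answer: 49526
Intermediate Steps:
q(w) = (3 + w)*(138 + w)
k(T, a) = a + T*a
q(160) - k(16, -56) = (414 + 160**2 + 141*160) - (-56)*(1 + 16) = (414 + 25600 + 22560) - (-56)*17 = 48574 - 1*(-952) = 48574 + 952 = 49526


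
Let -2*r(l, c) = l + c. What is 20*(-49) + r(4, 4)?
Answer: -984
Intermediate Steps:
r(l, c) = -c/2 - l/2 (r(l, c) = -(l + c)/2 = -(c + l)/2 = -c/2 - l/2)
20*(-49) + r(4, 4) = 20*(-49) + (-1/2*4 - 1/2*4) = -980 + (-2 - 2) = -980 - 4 = -984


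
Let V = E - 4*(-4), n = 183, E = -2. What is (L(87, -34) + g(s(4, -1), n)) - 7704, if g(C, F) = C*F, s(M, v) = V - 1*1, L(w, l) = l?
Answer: -5359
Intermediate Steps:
V = 14 (V = -2 - 4*(-4) = -2 + 16 = 14)
s(M, v) = 13 (s(M, v) = 14 - 1*1 = 14 - 1 = 13)
(L(87, -34) + g(s(4, -1), n)) - 7704 = (-34 + 13*183) - 7704 = (-34 + 2379) - 7704 = 2345 - 7704 = -5359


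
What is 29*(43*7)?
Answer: 8729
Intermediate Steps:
29*(43*7) = 29*301 = 8729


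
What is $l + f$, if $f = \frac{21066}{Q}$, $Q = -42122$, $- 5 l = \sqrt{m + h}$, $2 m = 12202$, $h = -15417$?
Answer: $- \frac{10533}{21061} - \frac{2 i \sqrt{2329}}{5} \approx -0.50012 - 19.304 i$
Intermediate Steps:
$m = 6101$ ($m = \frac{1}{2} \cdot 12202 = 6101$)
$l = - \frac{2 i \sqrt{2329}}{5}$ ($l = - \frac{\sqrt{6101 - 15417}}{5} = - \frac{\sqrt{-9316}}{5} = - \frac{2 i \sqrt{2329}}{5} \approx - 19.304 i$)
$f = - \frac{10533}{21061}$ ($f = \frac{21066}{-42122} = 21066 \left(- \frac{1}{42122}\right) = - \frac{10533}{21061} \approx -0.50012$)
$l + f = - \frac{2 i \sqrt{2329}}{5} - \frac{10533}{21061} = - \frac{10533}{21061} - \frac{2 i \sqrt{2329}}{5}$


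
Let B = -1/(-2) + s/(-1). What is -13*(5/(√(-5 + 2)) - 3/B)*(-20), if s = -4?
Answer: -520/3 - 1300*I*√3/3 ≈ -173.33 - 750.56*I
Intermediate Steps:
B = 9/2 (B = -1/(-2) - 4/(-1) = -1*(-½) - 4*(-1) = ½ + 4 = 9/2 ≈ 4.5000)
-13*(5/(√(-5 + 2)) - 3/B)*(-20) = -13*(5/(√(-5 + 2)) - 3/9/2)*(-20) = -13*(5/(√(-3)) - 3*2/9)*(-20) = -13*(5/((I*√3)) - ⅔)*(-20) = -13*(5*(-I*√3/3) - ⅔)*(-20) = -13*(-5*I*√3/3 - ⅔)*(-20) = -13*(-⅔ - 5*I*√3/3)*(-20) = (26/3 + 65*I*√3/3)*(-20) = -520/3 - 1300*I*√3/3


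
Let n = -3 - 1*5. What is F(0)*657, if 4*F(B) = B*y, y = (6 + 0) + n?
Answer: 0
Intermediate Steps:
n = -8 (n = -3 - 5 = -8)
y = -2 (y = (6 + 0) - 8 = 6 - 8 = -2)
F(B) = -B/2 (F(B) = (B*(-2))/4 = (-2*B)/4 = -B/2)
F(0)*657 = -½*0*657 = 0*657 = 0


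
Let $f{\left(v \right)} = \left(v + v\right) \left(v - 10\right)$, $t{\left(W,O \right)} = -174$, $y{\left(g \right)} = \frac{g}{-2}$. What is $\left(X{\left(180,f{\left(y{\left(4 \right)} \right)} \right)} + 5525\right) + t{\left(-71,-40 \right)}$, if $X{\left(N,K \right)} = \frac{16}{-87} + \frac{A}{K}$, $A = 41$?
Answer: $\frac{2483175}{464} \approx 5351.7$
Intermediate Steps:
$y{\left(g \right)} = - \frac{g}{2}$ ($y{\left(g \right)} = g \left(- \frac{1}{2}\right) = - \frac{g}{2}$)
$f{\left(v \right)} = 2 v \left(-10 + v\right)$
$X{\left(N,K \right)} = - \frac{16}{87} + \frac{41}{K}$ ($X{\left(N,K \right)} = \frac{16}{-87} + \frac{41}{K} = 16 \left(- \frac{1}{87}\right) + \frac{41}{K} = - \frac{16}{87} + \frac{41}{K}$)
$\left(X{\left(180,f{\left(y{\left(4 \right)} \right)} \right)} + 5525\right) + t{\left(-71,-40 \right)} = \left(\left(- \frac{16}{87} + \frac{41}{2 \left(\left(- \frac{1}{2}\right) 4\right) \left(-10 - 2\right)}\right) + 5525\right) - 174 = \left(\left(- \frac{16}{87} + \frac{41}{2 \left(-2\right) \left(-10 - 2\right)}\right) + 5525\right) - 174 = \left(\left(- \frac{16}{87} + \frac{41}{2 \left(-2\right) \left(-12\right)}\right) + 5525\right) - 174 = \left(\left(- \frac{16}{87} + \frac{41}{48}\right) + 5525\right) - 174 = \left(\frac{311}{464} + 5525\right) - 174 = \frac{2563911}{464} - 174 = \frac{2483175}{464}$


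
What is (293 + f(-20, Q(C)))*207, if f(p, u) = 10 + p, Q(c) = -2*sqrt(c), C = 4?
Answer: 58581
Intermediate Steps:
(293 + f(-20, Q(C)))*207 = (293 + (10 - 20))*207 = (293 - 10)*207 = 283*207 = 58581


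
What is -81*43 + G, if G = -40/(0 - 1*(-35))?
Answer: -24389/7 ≈ -3484.1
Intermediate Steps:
G = -8/7 (G = -40/(0 + 35) = -40/35 = -40*1/35 = -8/7 ≈ -1.1429)
-81*43 + G = -81*43 - 8/7 = -3483 - 8/7 = -24389/7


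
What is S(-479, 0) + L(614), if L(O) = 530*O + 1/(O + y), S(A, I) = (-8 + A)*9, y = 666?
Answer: 410927361/1280 ≈ 3.2104e+5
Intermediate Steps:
S(A, I) = -72 + 9*A
L(O) = 1/(666 + O) + 530*O (L(O) = 530*O + 1/(O + 666) = 530*O + 1/(666 + O) = 1/(666 + O) + 530*O)
S(-479, 0) + L(614) = (-72 + 9*(-479)) + (1 + 530*614² + 352980*614)/(666 + 614) = (-72 - 4311) + (1 + 530*376996 + 216729720)/1280 = -4383 + (1 + 199807880 + 216729720)/1280 = -4383 + (1/1280)*416537601 = -4383 + 416537601/1280 = 410927361/1280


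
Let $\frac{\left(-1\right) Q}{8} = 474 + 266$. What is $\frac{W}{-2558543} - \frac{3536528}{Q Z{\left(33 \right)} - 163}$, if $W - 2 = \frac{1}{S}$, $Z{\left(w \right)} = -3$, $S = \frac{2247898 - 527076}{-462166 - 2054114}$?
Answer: $- \frac{7785307588159282498}{38738010129021281} \approx -200.97$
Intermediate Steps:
$Q = -5920$ ($Q = - 8 \left(474 + 266\right) = \left(-8\right) 740 = -5920$)
$S = - \frac{860411}{1258140}$ ($S = \frac{1720822}{-2516280} = 1720822 \left(- \frac{1}{2516280}\right) = - \frac{860411}{1258140} \approx -0.68388$)
$W = \frac{462682}{860411}$ ($W = 2 + \frac{1}{- \frac{860411}{1258140}} = 2 - \frac{1258140}{860411} = \frac{462682}{860411} \approx 0.53775$)
$\frac{W}{-2558543} - \frac{3536528}{Q Z{\left(33 \right)} - 163} = \frac{462682}{860411 \left(-2558543\right)} - \frac{3536528}{\left(-5920\right) \left(-3\right) - 163} = \frac{462682}{860411} \left(- \frac{1}{2558543}\right) - \frac{3536528}{17760 - 163} = - \frac{462682}{2201398541173} - \frac{3536528}{17597} = - \frac{7785307588159282498}{38738010129021281}$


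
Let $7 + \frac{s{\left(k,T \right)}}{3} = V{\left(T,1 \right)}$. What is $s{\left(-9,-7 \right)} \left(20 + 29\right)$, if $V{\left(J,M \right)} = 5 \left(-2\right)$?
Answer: $-2499$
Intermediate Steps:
$V{\left(J,M \right)} = -10$
$s{\left(k,T \right)} = -51$ ($s{\left(k,T \right)} = -21 + 3 \left(-10\right) = -21 - 30 = -51$)
$s{\left(-9,-7 \right)} \left(20 + 29\right) = - 51 \left(20 + 29\right) = \left(-51\right) 49 = -2499$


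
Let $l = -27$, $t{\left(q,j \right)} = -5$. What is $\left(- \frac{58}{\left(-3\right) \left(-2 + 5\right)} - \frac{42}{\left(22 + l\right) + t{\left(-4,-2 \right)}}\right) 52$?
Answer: $\frac{24908}{45} \approx 553.51$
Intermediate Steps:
$\left(- \frac{58}{\left(-3\right) \left(-2 + 5\right)} - \frac{42}{\left(22 + l\right) + t{\left(-4,-2 \right)}}\right) 52 = \left(- \frac{58}{\left(-3\right) \left(-2 + 5\right)} - \frac{42}{\left(22 - 27\right) - 5}\right) 52 = \left(- \frac{58}{\left(-3\right) 3} - \frac{42}{-5 - 5}\right) 52 = \left(- \frac{58}{-9} - \frac{42}{-10}\right) 52 = \left(\left(-58\right) \left(- \frac{1}{9}\right) - - \frac{21}{5}\right) 52 = \left(\frac{58}{9} + \frac{21}{5}\right) 52 = \frac{479}{45} \cdot 52 = \frac{24908}{45}$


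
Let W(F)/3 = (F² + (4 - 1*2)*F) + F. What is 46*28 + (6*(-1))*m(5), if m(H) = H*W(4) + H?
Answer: -1262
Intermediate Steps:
W(F) = 3*F² + 9*F (W(F) = 3*((F² + (4 - 1*2)*F) + F) = 3*((F² + (4 - 2)*F) + F) = 3*((F² + 2*F) + F) = 3*(F² + 3*F) = 3*F² + 9*F)
m(H) = 85*H (m(H) = H*(3*4*(3 + 4)) + H = H*(3*4*7) + H = H*84 + H = 84*H + H = 85*H)
46*28 + (6*(-1))*m(5) = 46*28 + (6*(-1))*(85*5) = 1288 - 6*425 = 1288 - 2550 = -1262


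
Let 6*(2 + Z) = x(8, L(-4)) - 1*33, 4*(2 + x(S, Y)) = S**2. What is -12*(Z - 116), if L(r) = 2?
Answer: 1454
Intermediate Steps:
x(S, Y) = -2 + S**2/4
Z = -31/6 (Z = -2 + ((-2 + (1/4)*8**2) - 1*33)/6 = -2 + ((-2 + (1/4)*64) - 33)/6 = -2 + ((-2 + 16) - 33)/6 = -2 + (14 - 33)/6 = -2 + (1/6)*(-19) = -2 - 19/6 = -31/6 ≈ -5.1667)
-12*(Z - 116) = -12*(-31/6 - 116) = -12*(-727/6) = 1454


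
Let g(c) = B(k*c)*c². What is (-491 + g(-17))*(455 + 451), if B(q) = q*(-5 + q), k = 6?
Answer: 2857211430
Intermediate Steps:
g(c) = 6*c³*(-5 + 6*c) (g(c) = ((6*c)*(-5 + 6*c))*c² = (6*c*(-5 + 6*c))*c² = 6*c³*(-5 + 6*c))
(-491 + g(-17))*(455 + 451) = (-491 + (-17)³*(-30 + 36*(-17)))*(455 + 451) = (-491 - 4913*(-30 - 612))*906 = (-491 - 4913*(-642))*906 = (-491 + 3154146)*906 = 3153655*906 = 2857211430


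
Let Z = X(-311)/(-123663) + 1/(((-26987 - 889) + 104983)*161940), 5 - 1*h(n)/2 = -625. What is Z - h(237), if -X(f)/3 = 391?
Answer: -648535479872821799/514714573155180 ≈ -1260.0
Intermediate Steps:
h(n) = 1260 (h(n) = 10 - 2*(-625) = 10 + 1250 = 1260)
X(f) = -1173 (X(f) = -3*391 = -1173)
Z = 4882302705001/514714573155180 (Z = -1173/(-123663) + 1/(((-26987 - 889) + 104983)*161940) = -1173*(-1/123663) + (1/161940)/(-27876 + 104983) = 391/41221 + (1/161940)/77107 = 391/41221 + (1/77107)*(1/161940) = 391/41221 + 1/12486707580 = 4882302705001/514714573155180 ≈ 0.0094855)
Z - h(237) = 4882302705001/514714573155180 - 1*1260 = 4882302705001/514714573155180 - 1260 = -648535479872821799/514714573155180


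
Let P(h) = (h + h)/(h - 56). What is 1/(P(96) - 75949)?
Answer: -5/379721 ≈ -1.3168e-5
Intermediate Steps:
P(h) = 2*h/(-56 + h) (P(h) = (2*h)/(-56 + h) = 2*h/(-56 + h))
1/(P(96) - 75949) = 1/(2*96/(-56 + 96) - 75949) = 1/(2*96/40 - 75949) = 1/(2*96*(1/40) - 75949) = 1/(24/5 - 75949) = 1/(-379721/5) = -5/379721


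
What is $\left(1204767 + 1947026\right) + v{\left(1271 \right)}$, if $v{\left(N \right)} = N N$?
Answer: $4767234$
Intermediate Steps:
$v{\left(N \right)} = N^{2}$
$\left(1204767 + 1947026\right) + v{\left(1271 \right)} = \left(1204767 + 1947026\right) + 1271^{2} = 3151793 + 1615441 = 4767234$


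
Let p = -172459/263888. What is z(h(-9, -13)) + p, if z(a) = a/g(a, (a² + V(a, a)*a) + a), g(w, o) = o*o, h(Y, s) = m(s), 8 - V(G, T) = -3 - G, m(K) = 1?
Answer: -8384519/12930512 ≈ -0.64843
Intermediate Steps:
V(G, T) = 11 + G (V(G, T) = 8 - (-3 - G) = 8 + (3 + G) = 11 + G)
h(Y, s) = 1
p = -172459/263888 (p = -172459*1/263888 = -172459/263888 ≈ -0.65353)
g(w, o) = o²
z(a) = a/(a + a² + a*(11 + a))² (z(a) = a/(((a² + (11 + a)*a) + a)²) = a/(((a² + a*(11 + a)) + a)²) = a/((a + a² + a*(11 + a))²) = a/(a + a² + a*(11 + a))²)
z(h(-9, -13)) + p = (¼)/(1*(6 + 1)²) - 172459/263888 = (¼)*1/7² - 172459/263888 = (¼)*1*(1/49) - 172459/263888 = 1/196 - 172459/263888 = -8384519/12930512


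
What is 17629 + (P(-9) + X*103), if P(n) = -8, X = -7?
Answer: 16900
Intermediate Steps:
17629 + (P(-9) + X*103) = 17629 + (-8 - 7*103) = 17629 + (-8 - 721) = 17629 - 729 = 16900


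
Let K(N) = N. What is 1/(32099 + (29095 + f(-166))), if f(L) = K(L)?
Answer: 1/61028 ≈ 1.6386e-5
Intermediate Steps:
f(L) = L
1/(32099 + (29095 + f(-166))) = 1/(32099 + (29095 - 166)) = 1/(32099 + 28929) = 1/61028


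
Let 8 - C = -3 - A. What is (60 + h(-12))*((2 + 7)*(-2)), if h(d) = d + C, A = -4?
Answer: -990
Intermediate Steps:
C = 7 (C = 8 - (-3 - 1*(-4)) = 8 - (-3 + 4) = 8 - 1*1 = 8 - 1 = 7)
h(d) = 7 + d (h(d) = d + 7 = 7 + d)
(60 + h(-12))*((2 + 7)*(-2)) = (60 + (7 - 12))*((2 + 7)*(-2)) = (60 - 5)*(9*(-2)) = 55*(-18) = -990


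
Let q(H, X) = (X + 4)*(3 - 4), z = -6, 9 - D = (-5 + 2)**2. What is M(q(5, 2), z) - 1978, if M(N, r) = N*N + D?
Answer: -1942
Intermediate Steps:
D = 0 (D = 9 - (-5 + 2)**2 = 9 - 1*(-3)**2 = 9 - 1*9 = 9 - 9 = 0)
q(H, X) = -4 - X (q(H, X) = (4 + X)*(-1) = -4 - X)
M(N, r) = N**2 (M(N, r) = N*N + 0 = N**2 + 0 = N**2)
M(q(5, 2), z) - 1978 = (-4 - 1*2)**2 - 1978 = (-4 - 2)**2 - 1978 = (-6)**2 - 1978 = 36 - 1978 = -1942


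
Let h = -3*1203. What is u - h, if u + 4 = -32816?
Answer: -29211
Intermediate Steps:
u = -32820 (u = -4 - 32816 = -32820)
h = -3609
u - h = -32820 - 1*(-3609) = -32820 + 3609 = -29211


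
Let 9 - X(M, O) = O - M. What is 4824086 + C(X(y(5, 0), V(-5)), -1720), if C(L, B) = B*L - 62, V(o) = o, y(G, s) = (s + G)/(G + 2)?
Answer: 33591008/7 ≈ 4.7987e+6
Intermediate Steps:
y(G, s) = (G + s)/(2 + G)
X(M, O) = 9 + M - O (X(M, O) = 9 - (O - M) = 9 + (M - O) = 9 + M - O)
C(L, B) = -62 + B*L
4824086 + C(X(y(5, 0), V(-5)), -1720) = 4824086 + (-62 - 1720*(9 + (5 + 0)/(2 + 5) - 1*(-5))) = 4824086 + (-62 - 1720*(9 + 5/7 + 5)) = 4824086 + (-62 - 1720*103/7) = 4824086 + (-62 - 177160/7) = 4824086 - 177594/7 = 33591008/7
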